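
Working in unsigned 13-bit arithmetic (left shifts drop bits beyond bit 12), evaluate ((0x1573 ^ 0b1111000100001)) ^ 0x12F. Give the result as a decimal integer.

0x1573 = 1010101110011
0b1111000100001 = 1111000100001
→ ^ → 0101101010010 = 2898
0x12F = 0000100101111
→ ^ → 0101001111101 = 2685

2685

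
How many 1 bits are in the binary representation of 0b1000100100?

n = 1000100100
Count the 1s: 1 + 1 + 1 = 3

3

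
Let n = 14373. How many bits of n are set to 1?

14373 = 11100000100101
Count the 1s: 1 + 1 + 1 + 1 + 1 + 1 = 6

6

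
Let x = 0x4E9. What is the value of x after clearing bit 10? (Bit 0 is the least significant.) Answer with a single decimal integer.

x = 010011101001
bit 10 is currently 1; clear it via x & ~(1 << 10) = x & ~1024
→ 000011101001 = 233

233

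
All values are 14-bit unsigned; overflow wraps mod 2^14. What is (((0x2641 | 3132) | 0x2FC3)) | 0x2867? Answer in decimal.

12287

0x2641 = 10011001000001
3132 = 00110000111100
→ | → 10111001111101 = 11901
0x2FC3 = 10111111000011
→ | → 10111111111111 = 12287
0x2867 = 10100001100111
→ | → 10111111111111 = 12287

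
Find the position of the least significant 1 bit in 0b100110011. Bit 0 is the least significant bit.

0b100110011 = 100110011
Trailing zeros: 0, so the lowest set bit is bit 0 (value 1).

0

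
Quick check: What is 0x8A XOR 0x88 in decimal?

0x8A = 10001010
0x88 = 10001000
XOR → 00000010 = 2

2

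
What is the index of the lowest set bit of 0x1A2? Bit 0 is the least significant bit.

1

0x1A2 = 110100010
Trailing zeros: 1, so the lowest set bit is bit 1 (value 2).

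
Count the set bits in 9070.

8

9070 = 10001101101110
Count the 1s: 1 + 1 + 1 + 1 + 1 + 1 + 1 + 1 = 8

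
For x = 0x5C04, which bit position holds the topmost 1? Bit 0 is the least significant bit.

0x5C04 = 101110000000100
The topmost 1 is at position 14 (since 2^14 = 16384 ≤ 23556 < 32768).

14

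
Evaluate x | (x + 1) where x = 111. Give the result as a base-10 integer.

127

x = 1101111 = 111
x + 1 = 1110000
OR    = 1111111 = 127
(x | (x + 1) sets the lowest cleared bit.)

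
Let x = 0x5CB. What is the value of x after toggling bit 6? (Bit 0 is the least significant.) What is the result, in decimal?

1419

x = 10111001011
bit 6 is currently 1; toggle it via x ^ (1 << 6) = x ^ 64
→ 10110001011 = 1419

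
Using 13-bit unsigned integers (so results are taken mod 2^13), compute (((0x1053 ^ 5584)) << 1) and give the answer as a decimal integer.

0x1053 = 1000001010011
5584 = 1010111010000
→ ^ → 0010110000011 = 1411
→ << 1 (mod 2^13) → 0101100000110 = 2822

2822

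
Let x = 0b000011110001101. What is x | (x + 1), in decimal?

x = 11110001101 = 1933
x + 1 = 11110001110
OR    = 11110001111 = 1935
(x | (x + 1) sets the lowest cleared bit.)

1935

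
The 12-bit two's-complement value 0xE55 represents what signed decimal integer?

-427

pattern = 111001010101 (MSB is 1 ⇒ negative)
Invert: 000110101010, add 1 → 000110101011 = 427, so the value is -427.
(Equivalently: 3669 - 2^12 = 3669 - 4096 = -427.)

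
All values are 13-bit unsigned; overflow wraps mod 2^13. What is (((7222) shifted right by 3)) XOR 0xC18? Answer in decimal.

7222 = 1110000110110
→ shifted right by 3 → 0001110000110 = 902
0xC18 = 0110000011000
→ XOR → 0111110011110 = 3998

3998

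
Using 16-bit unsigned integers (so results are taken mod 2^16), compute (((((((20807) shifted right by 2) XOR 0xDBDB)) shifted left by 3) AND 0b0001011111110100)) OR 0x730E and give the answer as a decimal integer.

20807 = 0101000101000111
→ shifted right by 2 → 0001010001010001 = 5201
0xDBDB = 1101101111011011
→ XOR → 1100111110001010 = 53130
→ shifted left by 3 (mod 2^16) → 0111110001010000 = 31824
0b0001011111110100 = 0001011111110100
→ AND → 0001010001010000 = 5200
0x730E = 0111001100001110
→ OR → 0111011101011110 = 30558

30558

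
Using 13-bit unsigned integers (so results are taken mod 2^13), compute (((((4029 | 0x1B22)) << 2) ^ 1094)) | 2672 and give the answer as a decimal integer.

4029 = 0111110111101
0x1B22 = 1101100100010
→ | → 1111110111111 = 8127
→ << 2 (mod 2^13) → 1111011111100 = 7932
1094 = 0010001000110
→ ^ → 1101010111010 = 6842
2672 = 0101001110000
→ | → 1101011111010 = 6906

6906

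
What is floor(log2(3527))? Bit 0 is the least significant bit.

11

3527 = 110111000111
The topmost 1 is at position 11 (since 2^11 = 2048 ≤ 3527 < 4096).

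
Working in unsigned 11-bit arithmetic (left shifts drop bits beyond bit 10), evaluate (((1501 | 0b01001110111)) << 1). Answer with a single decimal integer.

1501 = 10111011101
0b01001110111 = 01001110111
→ | → 11111111111 = 2047
→ << 1 (mod 2^11) → 11111111110 = 2046

2046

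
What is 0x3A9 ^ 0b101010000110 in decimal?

2351

0x3A9 = 001110101001
b = 101010000110
XOR → 100100101111 = 2351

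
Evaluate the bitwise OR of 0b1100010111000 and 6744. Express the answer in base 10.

a = 1100010111000
6744 = 1101001011000
 OR → 1101011111000 = 6904

6904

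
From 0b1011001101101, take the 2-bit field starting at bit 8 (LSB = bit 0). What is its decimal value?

2

v = 1011001101101
Shift right by 8: 10110
Mask low 2 bits: 10 = 2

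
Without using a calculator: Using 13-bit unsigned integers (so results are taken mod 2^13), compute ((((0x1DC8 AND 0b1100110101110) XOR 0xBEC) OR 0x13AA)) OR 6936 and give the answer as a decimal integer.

7166

0x1DC8 = 1110111001000
0b1100110101110 = 1100110101110
→ AND → 1100110001000 = 6536
0xBEC = 0101111101100
→ XOR → 1001001100100 = 4708
0x13AA = 1001110101010
→ OR → 1001111101110 = 5102
6936 = 1101100011000
→ OR → 1101111111110 = 7166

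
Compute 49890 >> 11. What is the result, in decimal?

49890 = 1100001011100010
shift right by 11 → 0000000000011000 = 24
(equivalently, floor(49890 / 2048))

24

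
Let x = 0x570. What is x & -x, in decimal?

16

x = 10101110000 = 1392
-x (two's complement) = …01010010000
AND   = 00000010000 = 16
(x & -x isolates the lowest set bit of x.)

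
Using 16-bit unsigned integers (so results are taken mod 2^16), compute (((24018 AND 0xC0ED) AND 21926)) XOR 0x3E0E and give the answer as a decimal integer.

24018 = 0101110111010010
0xC0ED = 1100000011101101
→ AND → 0100000011000000 = 16576
21926 = 0101010110100110
→ AND → 0100000010000000 = 16512
0x3E0E = 0011111000001110
→ XOR → 0111111010001110 = 32398

32398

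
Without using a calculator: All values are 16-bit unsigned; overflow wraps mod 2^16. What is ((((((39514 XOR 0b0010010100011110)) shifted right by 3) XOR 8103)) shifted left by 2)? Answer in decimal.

8508

39514 = 1001101001011010
0b0010010100011110 = 0010010100011110
→ XOR → 1011111101000100 = 48964
→ shifted right by 3 → 0001011111101000 = 6120
8103 = 0001111110100111
→ XOR → 0000100001001111 = 2127
→ shifted left by 2 (mod 2^16) → 0010000100111100 = 8508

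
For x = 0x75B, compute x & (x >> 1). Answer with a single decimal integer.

x = 11101011011 = 1883
x>>1 = 01110101101
AND  = 01100001001 = 777
(x & (x >> 1) has a 1 wherever x has two consecutive 1 bits.)

777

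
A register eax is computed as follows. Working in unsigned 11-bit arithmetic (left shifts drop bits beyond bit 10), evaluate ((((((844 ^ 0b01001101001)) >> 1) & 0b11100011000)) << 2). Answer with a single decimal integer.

64

844 = 01101001100
0b01001101001 = 01001101001
→ ^ → 00100100101 = 293
→ >> 1 → 00010010010 = 146
0b11100011000 = 11100011000
→ & → 00000010000 = 16
→ << 2 (mod 2^11) → 00001000000 = 64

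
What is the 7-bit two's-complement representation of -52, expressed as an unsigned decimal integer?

76

52 in 7 bits: 0110100
Invert: 1001011
Add 1:  1001100 = 76
(Check: 2^7 - 52 = 128 - 52 = 76.)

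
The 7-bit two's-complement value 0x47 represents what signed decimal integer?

pattern = 1000111 (MSB is 1 ⇒ negative)
Invert: 0111000, add 1 → 0111001 = 57, so the value is -57.
(Equivalently: 71 - 2^7 = 71 - 128 = -57.)

-57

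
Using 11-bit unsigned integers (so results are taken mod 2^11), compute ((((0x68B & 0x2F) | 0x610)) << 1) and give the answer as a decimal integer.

1078

0x68B = 11010001011
0x2F = 00000101111
→ & → 00000001011 = 11
0x610 = 11000010000
→ | → 11000011011 = 1563
→ << 1 (mod 2^11) → 10000110110 = 1078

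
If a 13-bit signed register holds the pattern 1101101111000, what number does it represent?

pattern = 1101101111000 (MSB is 1 ⇒ negative)
Invert: 0010010000111, add 1 → 0010010001000 = 1160, so the value is -1160.
(Equivalently: 7032 - 2^13 = 7032 - 8192 = -1160.)

-1160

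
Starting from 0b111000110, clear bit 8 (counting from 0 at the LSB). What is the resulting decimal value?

198

x = 111000110
bit 8 is currently 1; clear it via x & ~(1 << 8) = x & ~256
→ 011000110 = 198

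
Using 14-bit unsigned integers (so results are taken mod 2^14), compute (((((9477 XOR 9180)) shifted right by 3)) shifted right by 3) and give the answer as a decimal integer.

9477 = 10010100000101
9180 = 10001111011100
→ XOR → 00011011011001 = 1753
→ shifted right by 3 → 00000011011011 = 219
→ shifted right by 3 → 00000000011011 = 27

27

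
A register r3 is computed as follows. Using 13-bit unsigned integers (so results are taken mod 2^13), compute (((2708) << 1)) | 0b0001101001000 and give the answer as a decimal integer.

2708 = 0101010010100
→ << 1 (mod 2^13) → 1010100101000 = 5416
0b0001101001000 = 0001101001000
→ | → 1011101101000 = 5992

5992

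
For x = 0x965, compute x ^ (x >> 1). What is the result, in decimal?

x = 100101100101 = 2405
x>>1 = 010010110010
XOR  = 110111010111 = 3543
(x ^ (x >> 1) gives the standard binary-reflected Gray code of x.)

3543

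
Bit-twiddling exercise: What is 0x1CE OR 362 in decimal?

0x1CE = 111001110
362 = 101101010
 OR → 111101110 = 494

494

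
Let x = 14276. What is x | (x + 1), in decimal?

14277

x = 11011111000100 = 14276
x + 1 = 11011111000101
OR    = 11011111000101 = 14277
(x | (x + 1) sets the lowest cleared bit.)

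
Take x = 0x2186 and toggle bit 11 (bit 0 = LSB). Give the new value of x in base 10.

x = 10000110000110
bit 11 is currently 0; toggle it via x ^ (1 << 11) = x ^ 2048
→ 10100110000110 = 10630

10630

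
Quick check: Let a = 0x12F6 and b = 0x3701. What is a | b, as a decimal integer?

0x12F6 = 01001011110110
0x3701 = 11011100000001
 OR → 11011111110111 = 14327

14327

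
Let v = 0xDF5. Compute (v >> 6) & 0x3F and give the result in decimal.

55

v = 110111110101
Shift right by 6: 110111
Mask low 6 bits: 110111 = 55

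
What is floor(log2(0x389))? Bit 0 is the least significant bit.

9

0x389 = 1110001001
The topmost 1 is at position 9 (since 2^9 = 512 ≤ 905 < 1024).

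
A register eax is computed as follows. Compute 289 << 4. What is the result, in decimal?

289 = 0000100100001
shift left by 4 → 1001000010000 = 4624
(equivalently, 289 × 2^4 = 289 × 16)

4624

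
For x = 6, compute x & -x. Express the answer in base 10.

x = 110 = 6
-x (two's complement) = …010
AND   = 010 = 2
(x & -x isolates the lowest set bit of x.)

2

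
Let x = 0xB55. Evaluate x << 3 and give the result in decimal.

23208

0xB55 = 000101101010101
shift left by 3 → 101101010101000 = 23208
(equivalently, 2901 × 2^3 = 2901 × 8)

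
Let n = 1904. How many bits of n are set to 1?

1904 = 11101110000
Count the 1s: 1 + 1 + 1 + 1 + 1 + 1 = 6

6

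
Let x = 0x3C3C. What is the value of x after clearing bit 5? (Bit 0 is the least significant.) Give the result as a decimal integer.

x = 11110000111100
bit 5 is currently 1; clear it via x & ~(1 << 5) = x & ~32
→ 11110000011100 = 15388

15388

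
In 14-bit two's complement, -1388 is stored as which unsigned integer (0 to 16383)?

14996

1388 in 14 bits: 00010101101100
Invert: 11101010010011
Add 1:  11101010010100 = 14996
(Check: 2^14 - 1388 = 16384 - 1388 = 14996.)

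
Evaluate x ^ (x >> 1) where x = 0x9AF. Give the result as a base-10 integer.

3448

x = 100110101111 = 2479
x>>1 = 010011010111
XOR  = 110101111000 = 3448
(x ^ (x >> 1) gives the standard binary-reflected Gray code of x.)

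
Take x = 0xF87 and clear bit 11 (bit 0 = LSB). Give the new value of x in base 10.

x = 111110000111
bit 11 is currently 1; clear it via x & ~(1 << 11) = x & ~2048
→ 011110000111 = 1927

1927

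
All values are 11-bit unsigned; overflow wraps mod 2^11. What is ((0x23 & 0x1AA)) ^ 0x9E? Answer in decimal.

188

0x23 = 00000100011
0x1AA = 00110101010
→ & → 00000100010 = 34
0x9E = 00010011110
→ ^ → 00010111100 = 188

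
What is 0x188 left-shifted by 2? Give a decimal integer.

1568

0x188 = 00110001000
shift left by 2 → 11000100000 = 1568
(equivalently, 392 × 2^2 = 392 × 4)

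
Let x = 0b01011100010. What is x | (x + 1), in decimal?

739

x = 1011100010 = 738
x + 1 = 1011100011
OR    = 1011100011 = 739
(x | (x + 1) sets the lowest cleared bit.)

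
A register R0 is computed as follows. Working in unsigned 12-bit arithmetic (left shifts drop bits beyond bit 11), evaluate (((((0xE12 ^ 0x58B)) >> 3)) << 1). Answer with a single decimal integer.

0xE12 = 111000010010
0x58B = 010110001011
→ ^ → 101110011001 = 2969
→ >> 3 → 000101110011 = 371
→ << 1 (mod 2^12) → 001011100110 = 742

742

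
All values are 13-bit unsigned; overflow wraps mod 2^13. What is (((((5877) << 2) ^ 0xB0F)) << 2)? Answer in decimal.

876

5877 = 1011011110101
→ << 2 (mod 2^13) → 1101111010100 = 7124
0xB0F = 0101100001111
→ ^ → 1000011011011 = 4315
→ << 2 (mod 2^13) → 0001101101100 = 876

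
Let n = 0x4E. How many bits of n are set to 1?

0x4E = 1001110
Count the 1s: 1 + 1 + 1 + 1 = 4

4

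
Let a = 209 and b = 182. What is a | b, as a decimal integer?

209 = 11010001
182 = 10110110
 OR → 11110111 = 247

247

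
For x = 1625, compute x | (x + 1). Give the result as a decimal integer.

x = 11001011001 = 1625
x + 1 = 11001011010
OR    = 11001011011 = 1627
(x | (x + 1) sets the lowest cleared bit.)

1627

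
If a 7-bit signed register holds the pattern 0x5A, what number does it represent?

pattern = 1011010 (MSB is 1 ⇒ negative)
Invert: 0100101, add 1 → 0100110 = 38, so the value is -38.
(Equivalently: 90 - 2^7 = 90 - 128 = -38.)

-38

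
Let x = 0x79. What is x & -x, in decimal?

x = 1111001 = 121
-x (two's complement) = …0000111
AND   = 0000001 = 1
(x & -x isolates the lowest set bit of x.)

1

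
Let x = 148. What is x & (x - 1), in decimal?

144

x = 10010100 = 148
x - 1 = 10010011
AND   = 10010000 = 144
(x & (x - 1) clears the lowest set bit of x.)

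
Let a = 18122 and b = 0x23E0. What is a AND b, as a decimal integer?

704

18122 = 100011011001010
0x23E0 = 010001111100000
AND → 000001011000000 = 704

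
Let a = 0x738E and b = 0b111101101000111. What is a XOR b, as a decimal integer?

0x738E = 111001110001110
b = 111101101000111
XOR → 000100011001001 = 2249

2249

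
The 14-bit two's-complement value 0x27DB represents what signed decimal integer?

-6181

pattern = 10011111011011 (MSB is 1 ⇒ negative)
Invert: 01100000100100, add 1 → 01100000100101 = 6181, so the value is -6181.
(Equivalently: 10203 - 2^14 = 10203 - 16384 = -6181.)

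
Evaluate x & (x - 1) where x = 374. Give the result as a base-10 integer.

372

x = 101110110 = 374
x - 1 = 101110101
AND   = 101110100 = 372
(x & (x - 1) clears the lowest set bit of x.)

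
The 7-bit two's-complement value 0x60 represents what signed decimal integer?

-32

pattern = 1100000 (MSB is 1 ⇒ negative)
Invert: 0011111, add 1 → 0100000 = 32, so the value is -32.
(Equivalently: 96 - 2^7 = 96 - 128 = -32.)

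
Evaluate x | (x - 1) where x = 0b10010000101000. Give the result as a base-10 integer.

x = 10010000101000 = 9256
x - 1 = 10010000100111
OR    = 10010000101111 = 9263
(x | (x - 1) sets all bits below the lowest set bit.)

9263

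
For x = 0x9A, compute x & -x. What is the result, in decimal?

2

x = 10011010 = 154
-x (two's complement) = …01100110
AND   = 00000010 = 2
(x & -x isolates the lowest set bit of x.)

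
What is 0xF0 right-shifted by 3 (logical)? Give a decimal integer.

0xF0 = 11110000
shift right by 3 → 00011110 = 30
(equivalently, floor(240 / 8))

30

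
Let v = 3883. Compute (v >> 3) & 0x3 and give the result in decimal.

1

v = 0111100101011
Shift right by 3: 0111100101
Mask low 2 bits: 01 = 1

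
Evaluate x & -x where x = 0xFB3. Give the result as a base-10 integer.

1

x = 111110110011 = 4019
-x (two's complement) = …000001001101
AND   = 000000000001 = 1
(x & -x isolates the lowest set bit of x.)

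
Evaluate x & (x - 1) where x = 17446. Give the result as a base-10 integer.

x = 100010000100110 = 17446
x - 1 = 100010000100101
AND   = 100010000100100 = 17444
(x & (x - 1) clears the lowest set bit of x.)

17444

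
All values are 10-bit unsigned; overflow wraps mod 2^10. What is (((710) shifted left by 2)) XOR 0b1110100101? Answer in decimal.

189

710 = 1011000110
→ shifted left by 2 (mod 2^10) → 1100011000 = 792
0b1110100101 = 1110100101
→ XOR → 0010111101 = 189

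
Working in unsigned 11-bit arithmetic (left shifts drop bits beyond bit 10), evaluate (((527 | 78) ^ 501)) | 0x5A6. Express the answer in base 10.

1982

527 = 01000001111
78 = 00001001110
→ | → 01001001111 = 591
501 = 00111110101
→ ^ → 01110111010 = 954
0x5A6 = 10110100110
→ | → 11110111110 = 1982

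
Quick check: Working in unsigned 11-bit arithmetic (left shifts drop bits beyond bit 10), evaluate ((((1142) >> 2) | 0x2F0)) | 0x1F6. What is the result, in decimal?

1142 = 10001110110
→ >> 2 → 00100011101 = 285
0x2F0 = 01011110000
→ | → 01111111101 = 1021
0x1F6 = 00111110110
→ | → 01111111111 = 1023

1023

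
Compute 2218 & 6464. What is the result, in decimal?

2048

2218 = 0100010101010
6464 = 1100101000000
AND → 0100000000000 = 2048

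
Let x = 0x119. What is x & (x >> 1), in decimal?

8

x = 100011001 = 281
x>>1 = 010001100
AND  = 000001000 = 8
(x & (x >> 1) has a 1 wherever x has two consecutive 1 bits.)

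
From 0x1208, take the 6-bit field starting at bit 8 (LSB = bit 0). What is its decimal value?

18

v = 001001000001000
Shift right by 8: 0010010
Mask low 6 bits: 010010 = 18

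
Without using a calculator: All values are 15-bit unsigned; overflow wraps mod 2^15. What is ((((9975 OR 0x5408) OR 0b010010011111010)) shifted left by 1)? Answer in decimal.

9975 = 010011011110111
0x5408 = 101010000001000
→ OR → 111011011111111 = 30463
0b010010011111010 = 010010011111010
→ OR → 111011011111111 = 30463
→ shifted left by 1 (mod 2^15) → 110110111111110 = 28158

28158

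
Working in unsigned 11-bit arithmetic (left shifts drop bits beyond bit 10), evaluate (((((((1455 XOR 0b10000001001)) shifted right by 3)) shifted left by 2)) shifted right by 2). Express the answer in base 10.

1455 = 10110101111
0b10000001001 = 10000001001
→ XOR → 00110100110 = 422
→ shifted right by 3 → 00000110100 = 52
→ shifted left by 2 (mod 2^11) → 00011010000 = 208
→ shifted right by 2 → 00000110100 = 52

52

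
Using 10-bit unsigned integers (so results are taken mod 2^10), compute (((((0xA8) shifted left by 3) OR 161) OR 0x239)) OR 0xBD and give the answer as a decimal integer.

0xA8 = 0010101000
→ shifted left by 3 (mod 2^10) → 0101000000 = 320
161 = 0010100001
→ OR → 0111100001 = 481
0x239 = 1000111001
→ OR → 1111111001 = 1017
0xBD = 0010111101
→ OR → 1111111101 = 1021

1021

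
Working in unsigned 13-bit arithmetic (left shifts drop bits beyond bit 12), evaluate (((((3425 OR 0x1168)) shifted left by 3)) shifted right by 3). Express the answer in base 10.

361

3425 = 0110101100001
0x1168 = 1000101101000
→ OR → 1110101101001 = 7529
→ shifted left by 3 (mod 2^13) → 0101101001000 = 2888
→ shifted right by 3 → 0000101101001 = 361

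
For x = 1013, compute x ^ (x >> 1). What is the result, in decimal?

527

x = 1111110101 = 1013
x>>1 = 0111111010
XOR  = 1000001111 = 527
(x ^ (x >> 1) gives the standard binary-reflected Gray code of x.)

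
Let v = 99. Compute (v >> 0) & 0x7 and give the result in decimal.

3

v = 01100011
Shift right by 0: 01100011
Mask low 3 bits: 011 = 3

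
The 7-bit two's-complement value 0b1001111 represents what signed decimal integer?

pattern = 1001111 (MSB is 1 ⇒ negative)
Invert: 0110000, add 1 → 0110001 = 49, so the value is -49.
(Equivalently: 79 - 2^7 = 79 - 128 = -49.)

-49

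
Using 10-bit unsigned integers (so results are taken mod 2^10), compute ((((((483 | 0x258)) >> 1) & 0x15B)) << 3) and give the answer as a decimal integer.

712

483 = 0111100011
0x258 = 1001011000
→ | → 1111111011 = 1019
→ >> 1 → 0111111101 = 509
0x15B = 0101011011
→ & → 0101011001 = 345
→ << 3 (mod 2^10) → 1011001000 = 712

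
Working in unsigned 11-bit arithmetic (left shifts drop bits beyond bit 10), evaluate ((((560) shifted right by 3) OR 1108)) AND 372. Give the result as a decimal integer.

84

560 = 01000110000
→ shifted right by 3 → 00001000110 = 70
1108 = 10001010100
→ OR → 10001010110 = 1110
372 = 00101110100
→ AND → 00001010100 = 84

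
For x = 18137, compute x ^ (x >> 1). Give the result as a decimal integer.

x = 100011011011001 = 18137
x>>1 = 010001101101100
XOR  = 110010110110101 = 26037
(x ^ (x >> 1) gives the standard binary-reflected Gray code of x.)

26037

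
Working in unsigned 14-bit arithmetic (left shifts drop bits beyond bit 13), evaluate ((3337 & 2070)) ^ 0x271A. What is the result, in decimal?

12058

3337 = 00110100001001
2070 = 00100000010110
→ & → 00100000000000 = 2048
0x271A = 10011100011010
→ ^ → 10111100011010 = 12058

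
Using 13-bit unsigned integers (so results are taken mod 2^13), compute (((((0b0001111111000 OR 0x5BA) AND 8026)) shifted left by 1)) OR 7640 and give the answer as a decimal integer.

8188

0b0001111111000 = 0001111111000
0x5BA = 0010110111010
→ OR → 0011111111010 = 2042
8026 = 1111101011010
→ AND → 0011101011010 = 1882
→ shifted left by 1 (mod 2^13) → 0111010110100 = 3764
7640 = 1110111011000
→ OR → 1111111111100 = 8188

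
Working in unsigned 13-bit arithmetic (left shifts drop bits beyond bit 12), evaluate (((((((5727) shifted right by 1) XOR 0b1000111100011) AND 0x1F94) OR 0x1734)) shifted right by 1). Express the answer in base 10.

5727 = 1011001011111
→ shifted right by 1 → 0101100101111 = 2863
0b1000111100011 = 1000111100011
→ XOR → 1101011001100 = 6860
0x1F94 = 1111110010100
→ AND → 1101010000100 = 6788
0x1734 = 1011100110100
→ OR → 1111110110100 = 8116
→ shifted right by 1 → 0111111011010 = 4058

4058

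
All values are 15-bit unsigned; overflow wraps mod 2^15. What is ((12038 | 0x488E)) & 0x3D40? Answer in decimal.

11520

12038 = 010111100000110
0x488E = 100100010001110
→ | → 110111110001110 = 28558
0x3D40 = 011110101000000
→ & → 010110100000000 = 11520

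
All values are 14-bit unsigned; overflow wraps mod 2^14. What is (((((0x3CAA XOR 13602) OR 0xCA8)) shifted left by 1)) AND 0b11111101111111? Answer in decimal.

6992

0x3CAA = 11110010101010
13602 = 11010100100010
→ XOR → 00100110001000 = 2440
0xCA8 = 00110010101000
→ OR → 00110110101000 = 3496
→ shifted left by 1 (mod 2^14) → 01101101010000 = 6992
0b11111101111111 = 11111101111111
→ AND → 01101101010000 = 6992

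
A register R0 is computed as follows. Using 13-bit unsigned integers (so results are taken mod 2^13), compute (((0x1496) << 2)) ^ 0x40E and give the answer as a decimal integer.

5718

0x1496 = 1010010010110
→ << 2 (mod 2^13) → 1001001011000 = 4696
0x40E = 0010000001110
→ ^ → 1011001010110 = 5718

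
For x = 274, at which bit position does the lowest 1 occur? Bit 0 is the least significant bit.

274 = 100010010
Trailing zeros: 1, so the lowest set bit is bit 1 (value 2).

1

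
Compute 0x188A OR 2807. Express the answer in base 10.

0x188A = 1100010001010
2807 = 0101011110111
 OR → 1101011111111 = 6911

6911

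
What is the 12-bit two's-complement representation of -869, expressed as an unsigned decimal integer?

869 in 12 bits: 001101100101
Invert: 110010011010
Add 1:  110010011011 = 3227
(Check: 2^12 - 869 = 4096 - 869 = 3227.)

3227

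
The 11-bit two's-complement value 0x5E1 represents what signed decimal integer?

-543

pattern = 10111100001 (MSB is 1 ⇒ negative)
Invert: 01000011110, add 1 → 01000011111 = 543, so the value is -543.
(Equivalently: 1505 - 2^11 = 1505 - 2048 = -543.)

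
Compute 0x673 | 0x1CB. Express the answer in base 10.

2043

0x673 = 11001110011
0x1CB = 00111001011
 OR → 11111111011 = 2043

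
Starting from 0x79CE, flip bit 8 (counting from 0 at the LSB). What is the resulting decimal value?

x = 111100111001110
bit 8 is currently 1; toggle it via x ^ (1 << 8) = x ^ 256
→ 111100011001110 = 30926

30926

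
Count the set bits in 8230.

8230 = 10000000100110
Count the 1s: 1 + 1 + 1 + 1 = 4

4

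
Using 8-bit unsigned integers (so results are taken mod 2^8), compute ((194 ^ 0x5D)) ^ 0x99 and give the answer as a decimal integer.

194 = 11000010
0x5D = 01011101
→ ^ → 10011111 = 159
0x99 = 10011001
→ ^ → 00000110 = 6

6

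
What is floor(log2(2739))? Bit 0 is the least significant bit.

11

2739 = 101010110011
The topmost 1 is at position 11 (since 2^11 = 2048 ≤ 2739 < 4096).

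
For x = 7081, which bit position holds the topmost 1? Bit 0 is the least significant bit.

7081 = 1101110101001
The topmost 1 is at position 12 (since 2^12 = 4096 ≤ 7081 < 8192).

12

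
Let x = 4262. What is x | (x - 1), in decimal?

4263

x = 1000010100110 = 4262
x - 1 = 1000010100101
OR    = 1000010100111 = 4263
(x | (x - 1) sets all bits below the lowest set bit.)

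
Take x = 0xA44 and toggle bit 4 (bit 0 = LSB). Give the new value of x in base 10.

x = 0101001000100
bit 4 is currently 0; toggle it via x ^ (1 << 4) = x ^ 16
→ 0101001010100 = 2644

2644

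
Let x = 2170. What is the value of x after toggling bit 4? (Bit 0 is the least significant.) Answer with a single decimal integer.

x = 100001111010
bit 4 is currently 1; toggle it via x ^ (1 << 4) = x ^ 16
→ 100001101010 = 2154

2154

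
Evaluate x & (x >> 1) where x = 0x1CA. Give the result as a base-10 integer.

x = 111001010 = 458
x>>1 = 011100101
AND  = 011000000 = 192
(x & (x >> 1) has a 1 wherever x has two consecutive 1 bits.)

192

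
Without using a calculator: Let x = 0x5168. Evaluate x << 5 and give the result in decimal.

666880

0x5168 = 00000101000101101000
shift left by 5 → 10100010110100000000 = 666880
(equivalently, 20840 × 2^5 = 20840 × 32)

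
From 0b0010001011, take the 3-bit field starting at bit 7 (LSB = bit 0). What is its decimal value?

1

v = 0010001011
Shift right by 7: 001
Mask low 3 bits: 001 = 1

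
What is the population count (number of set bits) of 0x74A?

0x74A = 11101001010
Count the 1s: 1 + 1 + 1 + 1 + 1 + 1 = 6

6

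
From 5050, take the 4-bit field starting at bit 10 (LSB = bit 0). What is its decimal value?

4

v = 01001110111010
Shift right by 10: 0100
Mask low 4 bits: 0100 = 4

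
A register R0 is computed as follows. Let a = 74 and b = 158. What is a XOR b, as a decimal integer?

74 = 01001010
158 = 10011110
XOR → 11010100 = 212

212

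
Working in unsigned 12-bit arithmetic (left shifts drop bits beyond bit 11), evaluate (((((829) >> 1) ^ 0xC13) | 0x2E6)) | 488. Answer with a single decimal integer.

4079

829 = 001100111101
→ >> 1 → 000110011110 = 414
0xC13 = 110000010011
→ ^ → 110110001101 = 3469
0x2E6 = 001011100110
→ | → 111111101111 = 4079
488 = 000111101000
→ | → 111111101111 = 4079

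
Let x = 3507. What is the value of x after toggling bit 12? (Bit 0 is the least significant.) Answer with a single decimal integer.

x = 0110110110011
bit 12 is currently 0; toggle it via x ^ (1 << 12) = x ^ 4096
→ 1110110110011 = 7603

7603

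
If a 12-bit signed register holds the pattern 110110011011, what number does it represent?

-613

pattern = 110110011011 (MSB is 1 ⇒ negative)
Invert: 001001100100, add 1 → 001001100101 = 613, so the value is -613.
(Equivalently: 3483 - 2^12 = 3483 - 4096 = -613.)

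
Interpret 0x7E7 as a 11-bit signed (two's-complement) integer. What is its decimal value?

pattern = 11111100111 (MSB is 1 ⇒ negative)
Invert: 00000011000, add 1 → 00000011001 = 25, so the value is -25.
(Equivalently: 2023 - 2^11 = 2023 - 2048 = -25.)

-25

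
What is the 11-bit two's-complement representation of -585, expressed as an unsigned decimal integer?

1463

585 in 11 bits: 01001001001
Invert: 10110110110
Add 1:  10110110111 = 1463
(Check: 2^11 - 585 = 2048 - 585 = 1463.)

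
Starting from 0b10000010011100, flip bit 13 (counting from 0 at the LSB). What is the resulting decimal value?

156

x = 10000010011100
bit 13 is currently 1; toggle it via x ^ (1 << 13) = x ^ 8192
→ 00000010011100 = 156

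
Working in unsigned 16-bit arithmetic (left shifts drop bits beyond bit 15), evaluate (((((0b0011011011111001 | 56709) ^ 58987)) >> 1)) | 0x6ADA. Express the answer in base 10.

28379

0b0011011011111001 = 0011011011111001
56709 = 1101110110000101
→ | → 1111111111111101 = 65533
58987 = 1110011001101011
→ ^ → 0001100110010110 = 6550
→ >> 1 → 0000110011001011 = 3275
0x6ADA = 0110101011011010
→ | → 0110111011011011 = 28379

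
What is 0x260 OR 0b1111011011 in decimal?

1019

0x260 = 1001100000
b = 1111011011
 OR → 1111111011 = 1019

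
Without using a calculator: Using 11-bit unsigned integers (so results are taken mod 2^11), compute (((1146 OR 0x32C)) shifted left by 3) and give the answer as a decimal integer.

1008

1146 = 10001111010
0x32C = 01100101100
→ OR → 11101111110 = 1918
→ shifted left by 3 (mod 2^11) → 01111110000 = 1008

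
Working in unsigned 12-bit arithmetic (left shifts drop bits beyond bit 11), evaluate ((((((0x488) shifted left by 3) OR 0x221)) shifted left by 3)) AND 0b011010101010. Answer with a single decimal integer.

0x488 = 010010001000
→ shifted left by 3 (mod 2^12) → 010001000000 = 1088
0x221 = 001000100001
→ OR → 011001100001 = 1633
→ shifted left by 3 (mod 2^12) → 001100001000 = 776
0b011010101010 = 011010101010
→ AND → 001000001000 = 520

520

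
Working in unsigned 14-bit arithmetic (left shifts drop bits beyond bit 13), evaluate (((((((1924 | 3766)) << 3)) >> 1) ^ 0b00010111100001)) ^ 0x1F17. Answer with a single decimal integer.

1924 = 00011110000100
3766 = 00111010110110
→ | → 00111110110110 = 4022
→ << 3 (mod 2^14) → 11110110110000 = 15792
→ >> 1 → 01111011011000 = 7896
0b00010111100001 = 00010111100001
→ ^ → 01101100111001 = 6969
0x1F17 = 01111100010111
→ ^ → 00010000101110 = 1070

1070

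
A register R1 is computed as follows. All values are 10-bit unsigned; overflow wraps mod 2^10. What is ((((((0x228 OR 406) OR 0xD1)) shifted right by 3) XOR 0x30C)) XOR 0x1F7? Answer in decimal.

0x228 = 1000101000
406 = 0110010110
→ OR → 1110111110 = 958
0xD1 = 0011010001
→ OR → 1111111111 = 1023
→ shifted right by 3 → 0001111111 = 127
0x30C = 1100001100
→ XOR → 1101110011 = 883
0x1F7 = 0111110111
→ XOR → 1010000100 = 644

644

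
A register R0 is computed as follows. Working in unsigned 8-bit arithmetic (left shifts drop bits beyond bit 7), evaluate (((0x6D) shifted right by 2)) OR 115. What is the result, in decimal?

123

0x6D = 01101101
→ shifted right by 2 → 00011011 = 27
115 = 01110011
→ OR → 01111011 = 123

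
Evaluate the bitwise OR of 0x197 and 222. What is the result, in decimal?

479

0x197 = 110010111
222 = 011011110
 OR → 111011111 = 479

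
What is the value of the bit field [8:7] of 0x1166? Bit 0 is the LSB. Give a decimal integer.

2

v = 1000101100110
Shift right by 7: 100010
Mask low 2 bits: 10 = 2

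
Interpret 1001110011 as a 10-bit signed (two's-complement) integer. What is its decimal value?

pattern = 1001110011 (MSB is 1 ⇒ negative)
Invert: 0110001100, add 1 → 0110001101 = 397, so the value is -397.
(Equivalently: 627 - 2^10 = 627 - 1024 = -397.)

-397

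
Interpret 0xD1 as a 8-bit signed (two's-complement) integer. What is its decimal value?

-47

pattern = 11010001 (MSB is 1 ⇒ negative)
Invert: 00101110, add 1 → 00101111 = 47, so the value is -47.
(Equivalently: 209 - 2^8 = 209 - 256 = -47.)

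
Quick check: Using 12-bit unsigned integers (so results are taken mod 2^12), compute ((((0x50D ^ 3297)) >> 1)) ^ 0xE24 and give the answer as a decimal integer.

0x50D = 010100001101
3297 = 110011100001
→ ^ → 100111101100 = 2540
→ >> 1 → 010011110110 = 1270
0xE24 = 111000100100
→ ^ → 101011010010 = 2770

2770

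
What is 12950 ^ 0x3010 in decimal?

12950 = 11001010010110
0x3010 = 11000000010000
XOR → 00001010000110 = 646

646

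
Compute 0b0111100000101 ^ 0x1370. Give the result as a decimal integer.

a = 0111100000101
0x1370 = 1001101110000
XOR → 1110001110101 = 7285

7285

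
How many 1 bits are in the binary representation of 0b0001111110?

n = 1111110
Count the 1s: 1 + 1 + 1 + 1 + 1 + 1 = 6

6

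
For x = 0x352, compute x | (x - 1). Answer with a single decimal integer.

x = 1101010010 = 850
x - 1 = 1101010001
OR    = 1101010011 = 851
(x | (x - 1) sets all bits below the lowest set bit.)

851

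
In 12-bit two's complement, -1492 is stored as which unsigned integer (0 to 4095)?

2604

1492 in 12 bits: 010111010100
Invert: 101000101011
Add 1:  101000101100 = 2604
(Check: 2^12 - 1492 = 4096 - 1492 = 2604.)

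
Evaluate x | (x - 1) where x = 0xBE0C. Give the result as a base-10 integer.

48655

x = 1011111000001100 = 48652
x - 1 = 1011111000001011
OR    = 1011111000001111 = 48655
(x | (x - 1) sets all bits below the lowest set bit.)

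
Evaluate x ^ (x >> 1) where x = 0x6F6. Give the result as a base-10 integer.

1421

x = 11011110110 = 1782
x>>1 = 01101111011
XOR  = 10110001101 = 1421
(x ^ (x >> 1) gives the standard binary-reflected Gray code of x.)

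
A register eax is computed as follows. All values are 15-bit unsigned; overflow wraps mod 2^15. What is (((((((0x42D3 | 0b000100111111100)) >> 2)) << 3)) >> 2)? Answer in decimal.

0x42D3 = 100001011010011
0b000100111111100 = 000100111111100
→ | → 100101111111111 = 19455
→ >> 2 → 001001011111111 = 4863
→ << 3 (mod 2^15) → 001011111111000 = 6136
→ >> 2 → 000010111111110 = 1534

1534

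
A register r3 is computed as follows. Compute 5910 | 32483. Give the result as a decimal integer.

5910 = 001011100010110
32483 = 111111011100011
 OR → 111111111110111 = 32759

32759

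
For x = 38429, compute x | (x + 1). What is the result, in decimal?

38431

x = 1001011000011101 = 38429
x + 1 = 1001011000011110
OR    = 1001011000011111 = 38431
(x | (x + 1) sets the lowest cleared bit.)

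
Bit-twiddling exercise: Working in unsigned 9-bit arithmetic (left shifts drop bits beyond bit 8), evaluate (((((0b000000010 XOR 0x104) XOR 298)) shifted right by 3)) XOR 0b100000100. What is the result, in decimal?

0b000000010 = 000000010
0x104 = 100000100
→ XOR → 100000110 = 262
298 = 100101010
→ XOR → 000101100 = 44
→ shifted right by 3 → 000000101 = 5
0b100000100 = 100000100
→ XOR → 100000001 = 257

257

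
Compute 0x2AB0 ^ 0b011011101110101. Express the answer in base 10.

7621

0x2AB0 = 10101010110000
b = 11011101110101
XOR → 01110111000101 = 7621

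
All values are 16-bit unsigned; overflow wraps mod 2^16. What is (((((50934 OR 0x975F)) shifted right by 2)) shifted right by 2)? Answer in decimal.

50934 = 1100011011110110
0x975F = 1001011101011111
→ OR → 1101011111111111 = 55295
→ shifted right by 2 → 0011010111111111 = 13823
→ shifted right by 2 → 0000110101111111 = 3455

3455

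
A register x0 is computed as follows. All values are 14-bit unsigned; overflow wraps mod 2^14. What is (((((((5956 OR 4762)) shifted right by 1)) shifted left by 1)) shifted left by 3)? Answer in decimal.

16112

5956 = 01011101000100
4762 = 01001010011010
→ OR → 01011111011110 = 6110
→ shifted right by 1 → 00101111101111 = 3055
→ shifted left by 1 (mod 2^14) → 01011111011110 = 6110
→ shifted left by 3 (mod 2^14) → 11111011110000 = 16112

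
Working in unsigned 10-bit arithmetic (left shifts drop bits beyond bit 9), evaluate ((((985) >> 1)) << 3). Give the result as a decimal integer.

985 = 1111011001
→ >> 1 → 0111101100 = 492
→ << 3 (mod 2^10) → 1101100000 = 864

864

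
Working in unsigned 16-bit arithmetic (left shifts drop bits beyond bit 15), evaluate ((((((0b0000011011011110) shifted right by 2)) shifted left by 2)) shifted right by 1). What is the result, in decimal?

878

0b0000011011011110 = 0000011011011110
→ shifted right by 2 → 0000000110110111 = 439
→ shifted left by 2 (mod 2^16) → 0000011011011100 = 1756
→ shifted right by 1 → 0000001101101110 = 878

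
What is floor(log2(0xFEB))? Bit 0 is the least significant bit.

11

0xFEB = 111111101011
The topmost 1 is at position 11 (since 2^11 = 2048 ≤ 4075 < 4096).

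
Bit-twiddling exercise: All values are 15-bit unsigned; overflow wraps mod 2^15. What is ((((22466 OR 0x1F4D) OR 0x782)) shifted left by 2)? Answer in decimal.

22466 = 101011111000010
0x1F4D = 001111101001101
→ OR → 101111111001111 = 24527
0x782 = 000011110000010
→ OR → 101111111001111 = 24527
→ shifted left by 2 (mod 2^15) → 111111100111100 = 32572

32572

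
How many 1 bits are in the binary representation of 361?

5

361 = 101101001
Count the 1s: 1 + 1 + 1 + 1 + 1 = 5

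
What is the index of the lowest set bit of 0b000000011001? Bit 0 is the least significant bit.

0

0b000000011001 = 11001
Trailing zeros: 0, so the lowest set bit is bit 0 (value 1).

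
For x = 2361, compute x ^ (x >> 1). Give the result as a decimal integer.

3493

x = 100100111001 = 2361
x>>1 = 010010011100
XOR  = 110110100101 = 3493
(x ^ (x >> 1) gives the standard binary-reflected Gray code of x.)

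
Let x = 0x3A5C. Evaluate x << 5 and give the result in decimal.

478080

0x3A5C = 0000011101001011100
shift left by 5 → 1110100101110000000 = 478080
(equivalently, 14940 × 2^5 = 14940 × 32)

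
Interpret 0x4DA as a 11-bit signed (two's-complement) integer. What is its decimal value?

pattern = 10011011010 (MSB is 1 ⇒ negative)
Invert: 01100100101, add 1 → 01100100110 = 806, so the value is -806.
(Equivalently: 1242 - 2^11 = 1242 - 2048 = -806.)

-806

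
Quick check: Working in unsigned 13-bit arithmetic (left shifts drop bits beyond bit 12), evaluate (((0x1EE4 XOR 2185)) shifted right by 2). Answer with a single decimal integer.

0x1EE4 = 1111011100100
2185 = 0100010001001
→ XOR → 1011001101101 = 5741
→ shifted right by 2 → 0010110011011 = 1435

1435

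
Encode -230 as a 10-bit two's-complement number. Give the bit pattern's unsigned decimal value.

794

230 in 10 bits: 0011100110
Invert: 1100011001
Add 1:  1100011010 = 794
(Check: 2^10 - 230 = 1024 - 230 = 794.)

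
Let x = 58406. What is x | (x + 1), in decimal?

58407

x = 1110010000100110 = 58406
x + 1 = 1110010000100111
OR    = 1110010000100111 = 58407
(x | (x + 1) sets the lowest cleared bit.)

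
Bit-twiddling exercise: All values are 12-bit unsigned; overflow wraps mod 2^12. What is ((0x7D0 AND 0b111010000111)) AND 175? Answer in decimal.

0x7D0 = 011111010000
0b111010000111 = 111010000111
→ AND → 011010000000 = 1664
175 = 000010101111
→ AND → 000010000000 = 128

128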